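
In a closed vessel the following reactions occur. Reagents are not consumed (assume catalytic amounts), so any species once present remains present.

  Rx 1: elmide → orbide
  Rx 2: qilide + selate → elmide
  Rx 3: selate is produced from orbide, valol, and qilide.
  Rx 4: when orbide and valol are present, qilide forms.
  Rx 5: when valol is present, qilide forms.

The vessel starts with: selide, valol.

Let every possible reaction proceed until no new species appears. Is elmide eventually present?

No

elmide would need qilide and selate (Rx 2), but selate never forms.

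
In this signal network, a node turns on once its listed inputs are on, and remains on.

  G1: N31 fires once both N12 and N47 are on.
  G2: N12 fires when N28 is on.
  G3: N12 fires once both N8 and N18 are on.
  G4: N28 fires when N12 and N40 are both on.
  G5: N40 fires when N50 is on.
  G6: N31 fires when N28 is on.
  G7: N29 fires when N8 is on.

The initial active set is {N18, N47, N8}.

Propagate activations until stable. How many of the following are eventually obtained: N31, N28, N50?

G3: N8 and N18 on → N12 on.
N12 and N47 are on, so N31 fires (G1).
N31: reached.
N28 would need N12 and N40 (G4), but N40 never turns on.
No rule produces N50, and it is not given.
Reached: N31 — 1 of the 3.

1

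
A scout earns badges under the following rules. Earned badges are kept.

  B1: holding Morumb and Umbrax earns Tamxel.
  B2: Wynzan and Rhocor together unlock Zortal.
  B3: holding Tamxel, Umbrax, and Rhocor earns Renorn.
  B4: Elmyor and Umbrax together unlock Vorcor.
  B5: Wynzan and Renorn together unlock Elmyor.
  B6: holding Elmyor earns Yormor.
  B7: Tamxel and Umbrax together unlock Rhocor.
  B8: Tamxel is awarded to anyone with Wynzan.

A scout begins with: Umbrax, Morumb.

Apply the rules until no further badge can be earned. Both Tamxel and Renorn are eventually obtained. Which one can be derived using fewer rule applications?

Tamxel: With Morumb and Umbrax, Tamxel is earned (B1). [1 rule application]
Renorn: With Morumb and Umbrax, Tamxel is earned (B1). With Tamxel and Umbrax, Rhocor is earned (B7). With Tamxel, Umbrax, and Rhocor, Renorn is earned (B3). [3 rule applications]
Tamxel needs fewer.

Tamxel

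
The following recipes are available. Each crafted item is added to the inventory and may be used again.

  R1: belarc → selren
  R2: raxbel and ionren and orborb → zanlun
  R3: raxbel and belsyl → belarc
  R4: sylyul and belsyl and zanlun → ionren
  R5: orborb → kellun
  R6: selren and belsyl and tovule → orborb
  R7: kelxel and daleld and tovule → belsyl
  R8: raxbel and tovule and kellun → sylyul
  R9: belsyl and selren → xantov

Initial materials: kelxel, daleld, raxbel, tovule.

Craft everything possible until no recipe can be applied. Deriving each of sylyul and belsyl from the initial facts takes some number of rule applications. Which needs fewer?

belsyl

belsyl: Using R7, kelxel, daleld, and tovule make belsyl. [1 rule application]
sylyul: Using R7, kelxel, daleld, and tovule make belsyl. Using R3, raxbel and belsyl make belarc. Using R1, belarc makes selren. selren and belsyl and tovule → orborb (R6). orborb → kellun (R5). Using R8, raxbel, tovule, and kellun make sylyul. [6 rule applications]
belsyl needs fewer.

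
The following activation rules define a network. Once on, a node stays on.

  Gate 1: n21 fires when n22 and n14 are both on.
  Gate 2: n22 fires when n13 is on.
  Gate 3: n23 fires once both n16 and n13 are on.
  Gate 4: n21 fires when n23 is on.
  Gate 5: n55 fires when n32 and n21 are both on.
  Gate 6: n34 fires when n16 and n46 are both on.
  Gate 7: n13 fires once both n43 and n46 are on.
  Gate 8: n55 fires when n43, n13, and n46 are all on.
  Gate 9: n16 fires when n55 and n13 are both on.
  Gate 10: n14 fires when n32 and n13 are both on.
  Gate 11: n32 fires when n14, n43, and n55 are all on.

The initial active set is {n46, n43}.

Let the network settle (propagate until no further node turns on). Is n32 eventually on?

No

n32 would need n14, n43, and n55 (Gate 11), but n14 never turns on.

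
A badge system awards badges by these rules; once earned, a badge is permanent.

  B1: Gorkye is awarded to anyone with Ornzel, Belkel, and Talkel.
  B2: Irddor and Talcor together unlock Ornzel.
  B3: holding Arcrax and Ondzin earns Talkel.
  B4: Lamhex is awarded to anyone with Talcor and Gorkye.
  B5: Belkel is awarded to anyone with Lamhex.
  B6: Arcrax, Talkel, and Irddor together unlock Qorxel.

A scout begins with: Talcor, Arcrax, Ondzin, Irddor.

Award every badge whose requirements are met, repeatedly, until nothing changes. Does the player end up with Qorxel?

Yes

With Arcrax and Ondzin, Talkel is earned (B3).
With Arcrax, Talkel, and Irddor, Qorxel is earned (B6).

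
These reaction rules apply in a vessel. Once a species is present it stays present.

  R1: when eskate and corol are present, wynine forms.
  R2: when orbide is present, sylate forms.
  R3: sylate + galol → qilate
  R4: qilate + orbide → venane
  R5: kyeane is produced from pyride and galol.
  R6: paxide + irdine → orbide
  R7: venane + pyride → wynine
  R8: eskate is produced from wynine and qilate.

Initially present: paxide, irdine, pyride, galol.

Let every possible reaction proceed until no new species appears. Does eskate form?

paxide and irdine present → orbide forms (R6).
orbide present → sylate forms (R2).
sylate and galol present → qilate forms (R3).
qilate and orbide present → venane forms (R4).
venane and pyride present → wynine forms (R7).
wynine and qilate present → eskate forms (R8).

Yes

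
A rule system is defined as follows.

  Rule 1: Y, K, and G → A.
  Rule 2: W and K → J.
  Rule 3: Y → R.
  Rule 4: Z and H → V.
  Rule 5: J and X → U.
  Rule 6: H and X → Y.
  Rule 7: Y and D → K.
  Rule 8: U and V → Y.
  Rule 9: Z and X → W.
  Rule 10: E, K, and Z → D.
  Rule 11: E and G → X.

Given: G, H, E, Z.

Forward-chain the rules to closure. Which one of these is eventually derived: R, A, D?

R

From E and G, Rule 11 gives X.
From H and X, Rule 6 gives Y.
Y holds, so R follows (Rule 3).
A would need Y, K, and G (Rule 1), but K is never established. D would need E, K, and Z (Rule 10), but K is never established.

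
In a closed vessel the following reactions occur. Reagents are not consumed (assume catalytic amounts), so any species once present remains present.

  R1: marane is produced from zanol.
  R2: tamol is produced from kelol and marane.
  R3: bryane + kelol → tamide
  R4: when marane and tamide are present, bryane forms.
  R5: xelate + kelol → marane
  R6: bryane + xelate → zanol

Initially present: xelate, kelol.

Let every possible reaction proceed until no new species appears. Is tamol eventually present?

Yes

xelate and kelol present → marane forms (R5).
kelol and marane present → tamol forms (R2).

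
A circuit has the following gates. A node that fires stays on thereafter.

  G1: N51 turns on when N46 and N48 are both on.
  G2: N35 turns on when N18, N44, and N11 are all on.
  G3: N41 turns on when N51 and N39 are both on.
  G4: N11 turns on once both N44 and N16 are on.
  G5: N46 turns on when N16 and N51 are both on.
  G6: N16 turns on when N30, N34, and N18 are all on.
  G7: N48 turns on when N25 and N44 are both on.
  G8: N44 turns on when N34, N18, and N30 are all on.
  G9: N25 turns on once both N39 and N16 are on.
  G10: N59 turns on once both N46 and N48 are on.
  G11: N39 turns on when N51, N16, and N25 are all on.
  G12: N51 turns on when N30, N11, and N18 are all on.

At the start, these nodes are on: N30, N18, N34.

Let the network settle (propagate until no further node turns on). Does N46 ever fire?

Yes

G6: N30, N34, and N18 on → N16 on.
G8: N34, N18, and N30 on → N44 on.
G4: N44 and N16 on → N11 on.
G12: N30, N11, and N18 on → N51 on.
N16 and N51 are on, so N46 turns on (G5).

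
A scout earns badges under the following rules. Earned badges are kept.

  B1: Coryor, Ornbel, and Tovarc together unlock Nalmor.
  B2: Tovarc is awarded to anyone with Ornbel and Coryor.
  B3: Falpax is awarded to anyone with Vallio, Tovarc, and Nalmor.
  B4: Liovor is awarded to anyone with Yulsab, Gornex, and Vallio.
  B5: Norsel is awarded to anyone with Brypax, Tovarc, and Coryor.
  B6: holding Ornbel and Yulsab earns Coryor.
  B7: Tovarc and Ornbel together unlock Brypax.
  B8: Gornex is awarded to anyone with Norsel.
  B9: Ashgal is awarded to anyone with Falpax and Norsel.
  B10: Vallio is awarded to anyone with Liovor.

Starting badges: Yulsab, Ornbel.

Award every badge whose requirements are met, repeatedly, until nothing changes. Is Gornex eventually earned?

Yes

With Ornbel and Yulsab, Coryor is earned (B6).
With Ornbel and Coryor, Tovarc is earned (B2).
With Tovarc and Ornbel, Brypax is earned (B7).
With Brypax, Tovarc, and Coryor, Norsel is earned (B5).
With Norsel, Gornex is earned (B8).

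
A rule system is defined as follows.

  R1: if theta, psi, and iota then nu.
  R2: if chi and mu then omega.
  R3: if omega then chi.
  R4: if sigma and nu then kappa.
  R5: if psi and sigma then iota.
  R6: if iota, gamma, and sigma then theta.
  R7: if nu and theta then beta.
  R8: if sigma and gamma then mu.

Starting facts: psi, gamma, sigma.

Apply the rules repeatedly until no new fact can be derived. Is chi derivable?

No

chi would need omega (R3), but omega is never established.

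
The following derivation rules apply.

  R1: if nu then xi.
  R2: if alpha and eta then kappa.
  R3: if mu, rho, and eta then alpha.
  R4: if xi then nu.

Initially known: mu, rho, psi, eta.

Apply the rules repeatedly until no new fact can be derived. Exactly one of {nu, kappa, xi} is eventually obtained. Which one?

kappa

mu, rho, and eta hold, so alpha follows (R3).
From alpha and eta, R2 gives kappa.
nu would need xi (R4), but xi is never established. xi would need nu (R1), but nu is never established.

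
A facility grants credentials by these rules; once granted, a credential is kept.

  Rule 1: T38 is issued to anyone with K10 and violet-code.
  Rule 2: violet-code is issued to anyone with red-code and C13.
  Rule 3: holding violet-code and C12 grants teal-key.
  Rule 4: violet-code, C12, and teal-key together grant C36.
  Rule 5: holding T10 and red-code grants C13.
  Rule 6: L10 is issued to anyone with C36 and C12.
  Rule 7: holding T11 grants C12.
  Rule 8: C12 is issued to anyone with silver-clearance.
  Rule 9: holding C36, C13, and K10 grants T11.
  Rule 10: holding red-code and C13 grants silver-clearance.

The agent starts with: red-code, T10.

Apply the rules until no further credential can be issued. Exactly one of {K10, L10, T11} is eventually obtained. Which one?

Holding T10 and red-code grants C13 (Rule 5).
Holding red-code and C13 grants silver-clearance (Rule 10).
Holding red-code and C13 grants violet-code (Rule 2).
Holding silver-clearance grants C12 (Rule 8).
Holding violet-code and C12 grants teal-key (Rule 3).
Holding violet-code, C12, and teal-key grants C36 (Rule 4).
Holding C36 and C12 grants L10 (Rule 6).
T11 would need C36, C13, and K10 (Rule 9), but K10 is never granted. No rule produces K10, and it is not given.

L10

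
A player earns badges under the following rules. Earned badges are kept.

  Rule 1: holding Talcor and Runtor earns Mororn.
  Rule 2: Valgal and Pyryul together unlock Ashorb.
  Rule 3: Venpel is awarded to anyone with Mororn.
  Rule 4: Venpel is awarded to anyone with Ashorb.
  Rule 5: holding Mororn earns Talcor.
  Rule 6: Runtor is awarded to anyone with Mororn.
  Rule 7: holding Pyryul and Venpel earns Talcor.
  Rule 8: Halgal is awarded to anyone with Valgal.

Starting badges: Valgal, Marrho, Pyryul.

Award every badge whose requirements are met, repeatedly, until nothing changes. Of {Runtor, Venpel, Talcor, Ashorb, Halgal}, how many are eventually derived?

With Valgal and Pyryul, Ashorb is earned (Rule 2).
With Valgal, Halgal is earned (Rule 8).
With Ashorb, Venpel is earned (Rule 4).
With Pyryul and Venpel, Talcor is earned (Rule 7).
Runtor would need Mororn (Rule 6), but Mororn is never earned.
Venpel: reached.
Talcor: reached.
Ashorb: reached.
Halgal: reached.
Reached: Venpel, Talcor, Ashorb, and Halgal — 4 of the 5.

4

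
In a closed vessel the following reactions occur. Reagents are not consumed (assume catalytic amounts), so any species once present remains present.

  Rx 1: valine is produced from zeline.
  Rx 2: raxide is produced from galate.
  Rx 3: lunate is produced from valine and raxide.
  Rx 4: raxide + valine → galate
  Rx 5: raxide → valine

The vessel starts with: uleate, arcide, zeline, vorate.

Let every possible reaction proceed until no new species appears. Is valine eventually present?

zeline present → valine forms (Rx 1).

Yes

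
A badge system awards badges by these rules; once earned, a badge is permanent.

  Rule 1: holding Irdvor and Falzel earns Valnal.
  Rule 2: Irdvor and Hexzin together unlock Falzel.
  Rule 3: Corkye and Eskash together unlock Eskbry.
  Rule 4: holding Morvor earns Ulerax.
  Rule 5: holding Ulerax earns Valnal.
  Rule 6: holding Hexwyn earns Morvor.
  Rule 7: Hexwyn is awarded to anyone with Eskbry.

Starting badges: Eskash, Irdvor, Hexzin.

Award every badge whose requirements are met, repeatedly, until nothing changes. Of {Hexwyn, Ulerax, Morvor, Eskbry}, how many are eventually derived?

Hexwyn would need Eskbry (Rule 7), but Eskbry is never earned.
Ulerax would need Morvor (Rule 4), but Morvor is never earned.
Morvor would need Hexwyn (Rule 6), but Hexwyn is never earned.
Eskbry would need Corkye and Eskash (Rule 3), but Corkye is never earned.
None of the 4 are reached.

0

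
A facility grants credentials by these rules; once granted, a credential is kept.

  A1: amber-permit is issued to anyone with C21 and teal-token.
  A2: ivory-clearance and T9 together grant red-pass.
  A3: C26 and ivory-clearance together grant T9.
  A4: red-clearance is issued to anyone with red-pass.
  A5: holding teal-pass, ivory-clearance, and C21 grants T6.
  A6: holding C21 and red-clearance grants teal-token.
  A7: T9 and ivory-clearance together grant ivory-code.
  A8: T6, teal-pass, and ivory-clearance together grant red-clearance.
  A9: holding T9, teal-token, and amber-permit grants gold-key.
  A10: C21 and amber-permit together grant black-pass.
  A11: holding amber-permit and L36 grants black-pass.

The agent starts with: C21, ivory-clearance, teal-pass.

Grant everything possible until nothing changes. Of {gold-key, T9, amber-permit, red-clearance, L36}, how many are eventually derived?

Holding teal-pass, ivory-clearance, and C21 grants T6 (A5).
Holding T6, teal-pass, and ivory-clearance grants red-clearance (A8).
Holding C21 and red-clearance grants teal-token (A6).
Holding C21 and teal-token grants amber-permit (A1).
gold-key would need T9, teal-token, and amber-permit (A9), but T9 is never granted.
T9 would need C26 and ivory-clearance (A3), but C26 is never granted.
amber-permit: reached.
red-clearance: reached.
No rule produces L36, and it is not given.
Reached: amber-permit and red-clearance — 2 of the 5.

2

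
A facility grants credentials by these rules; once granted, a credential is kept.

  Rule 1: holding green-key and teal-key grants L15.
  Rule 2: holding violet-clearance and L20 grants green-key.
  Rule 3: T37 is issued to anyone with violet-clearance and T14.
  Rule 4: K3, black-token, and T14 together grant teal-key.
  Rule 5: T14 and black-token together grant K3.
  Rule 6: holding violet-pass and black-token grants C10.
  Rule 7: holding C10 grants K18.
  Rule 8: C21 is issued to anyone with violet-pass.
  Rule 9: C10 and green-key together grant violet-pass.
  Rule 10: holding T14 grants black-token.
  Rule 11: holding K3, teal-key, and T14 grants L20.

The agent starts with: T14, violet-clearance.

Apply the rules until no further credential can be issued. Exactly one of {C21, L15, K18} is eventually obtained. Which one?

Holding T14 grants black-token (Rule 10).
Holding T14 and black-token grants K3 (Rule 5).
Holding K3, black-token, and T14 grants teal-key (Rule 4).
Holding K3, teal-key, and T14 grants L20 (Rule 11).
Holding violet-clearance and L20 grants green-key (Rule 2).
Holding green-key and teal-key grants L15 (Rule 1).
K18 would need C10 (Rule 7), but C10 is never granted. C21 would need violet-pass (Rule 8), but violet-pass is never granted.

L15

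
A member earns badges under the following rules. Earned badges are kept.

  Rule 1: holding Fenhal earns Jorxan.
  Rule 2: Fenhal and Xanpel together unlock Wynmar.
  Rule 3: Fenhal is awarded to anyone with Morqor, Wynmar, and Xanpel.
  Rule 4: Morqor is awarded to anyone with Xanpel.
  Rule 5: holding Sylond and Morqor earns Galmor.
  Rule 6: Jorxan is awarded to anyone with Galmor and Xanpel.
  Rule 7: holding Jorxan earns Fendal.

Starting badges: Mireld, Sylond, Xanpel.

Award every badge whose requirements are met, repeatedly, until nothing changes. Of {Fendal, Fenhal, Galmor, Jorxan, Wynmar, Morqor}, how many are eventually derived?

With Xanpel, Morqor is earned (Rule 4).
With Sylond and Morqor, Galmor is earned (Rule 5).
With Galmor and Xanpel, Jorxan is earned (Rule 6).
With Jorxan, Fendal is earned (Rule 7).
Fendal: reached.
Fenhal would need Morqor, Wynmar, and Xanpel (Rule 3), but Wynmar is never earned.
Galmor: reached.
Jorxan: reached.
Wynmar would need Fenhal and Xanpel (Rule 2), but Fenhal is never earned.
Morqor: reached.
Reached: Fendal, Galmor, Jorxan, and Morqor — 4 of the 6.

4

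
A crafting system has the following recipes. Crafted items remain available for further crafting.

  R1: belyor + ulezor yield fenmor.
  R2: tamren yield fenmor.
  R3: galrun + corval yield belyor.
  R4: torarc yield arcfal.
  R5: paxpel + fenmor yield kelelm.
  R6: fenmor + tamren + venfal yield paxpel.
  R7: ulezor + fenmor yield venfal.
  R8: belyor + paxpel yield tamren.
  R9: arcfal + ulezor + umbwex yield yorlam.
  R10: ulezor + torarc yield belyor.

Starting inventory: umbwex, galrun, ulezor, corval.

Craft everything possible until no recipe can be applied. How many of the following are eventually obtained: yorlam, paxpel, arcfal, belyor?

galrun + corval → belyor (R3).
yorlam would need arcfal, ulezor, and umbwex (R9), but arcfal is never obtained.
paxpel would need fenmor, tamren, and venfal (R6), but tamren is never obtained.
arcfal would need torarc (R4), but torarc is never obtained.
belyor: reached.
Reached: belyor — 1 of the 4.

1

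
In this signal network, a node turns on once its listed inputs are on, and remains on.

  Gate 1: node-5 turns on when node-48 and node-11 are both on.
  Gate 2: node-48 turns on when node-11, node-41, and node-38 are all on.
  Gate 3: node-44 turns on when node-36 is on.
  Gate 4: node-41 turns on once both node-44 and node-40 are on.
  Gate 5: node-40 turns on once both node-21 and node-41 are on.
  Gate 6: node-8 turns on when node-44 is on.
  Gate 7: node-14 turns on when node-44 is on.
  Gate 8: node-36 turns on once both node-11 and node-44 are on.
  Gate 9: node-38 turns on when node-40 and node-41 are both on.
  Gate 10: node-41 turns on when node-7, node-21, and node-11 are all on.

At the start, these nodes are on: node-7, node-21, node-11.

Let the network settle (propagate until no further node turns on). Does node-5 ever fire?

node-7, node-21, and node-11 are on, so node-41 turns on (Gate 10).
Gate 5: node-21 and node-41 on → node-40 on.
node-40 and node-41 are on, so node-38 turns on (Gate 9).
Gate 2: node-11, node-41, and node-38 on → node-48 on.
Gate 1: node-48 and node-11 on → node-5 on.

Yes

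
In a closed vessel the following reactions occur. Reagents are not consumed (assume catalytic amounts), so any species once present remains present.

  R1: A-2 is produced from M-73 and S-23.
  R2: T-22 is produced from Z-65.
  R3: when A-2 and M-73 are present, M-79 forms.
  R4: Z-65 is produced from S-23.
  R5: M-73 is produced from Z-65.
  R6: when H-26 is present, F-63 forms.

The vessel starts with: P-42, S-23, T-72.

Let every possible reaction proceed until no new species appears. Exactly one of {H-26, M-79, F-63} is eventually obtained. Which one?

M-79

S-23 present → Z-65 forms (R4).
Z-65 present → M-73 forms (R5).
M-73 and S-23 present → A-2 forms (R1).
A-2 and M-73 present → M-79 forms (R3).
F-63 would need H-26 (R6), but H-26 never forms. No rule produces H-26, and it is not given.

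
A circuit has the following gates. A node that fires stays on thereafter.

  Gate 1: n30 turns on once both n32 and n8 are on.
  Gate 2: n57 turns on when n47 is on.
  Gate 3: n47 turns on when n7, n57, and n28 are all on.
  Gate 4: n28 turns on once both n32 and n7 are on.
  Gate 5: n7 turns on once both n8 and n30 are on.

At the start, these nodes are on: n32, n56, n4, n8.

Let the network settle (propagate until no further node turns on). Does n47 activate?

n47 would need n7, n57, and n28 (Gate 3), but n57 never turns on.

No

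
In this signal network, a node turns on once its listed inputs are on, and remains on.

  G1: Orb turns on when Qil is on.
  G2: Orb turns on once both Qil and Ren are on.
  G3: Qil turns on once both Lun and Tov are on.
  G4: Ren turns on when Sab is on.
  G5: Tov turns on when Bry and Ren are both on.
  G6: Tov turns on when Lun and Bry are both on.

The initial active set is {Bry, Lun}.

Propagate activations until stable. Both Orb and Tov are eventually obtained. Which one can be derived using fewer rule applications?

Tov: Lun and Bry are on, so Tov turns on (G6). [1 rule application]
Orb: G6: Lun and Bry on → Tov on. G3: Lun and Tov on → Qil on. G1: Qil on → Orb on. [3 rule applications]
Tov needs fewer.

Tov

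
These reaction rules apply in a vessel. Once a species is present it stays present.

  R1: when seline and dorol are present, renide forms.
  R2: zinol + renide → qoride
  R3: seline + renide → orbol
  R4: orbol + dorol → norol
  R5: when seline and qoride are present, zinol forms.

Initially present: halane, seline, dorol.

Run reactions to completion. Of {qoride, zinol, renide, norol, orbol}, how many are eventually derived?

seline and dorol present → renide forms (R1).
seline and renide present → orbol forms (R3).
orbol and dorol present → norol forms (R4).
qoride would need zinol and renide (R2), but zinol never forms.
zinol would need seline and qoride (R5), but qoride never forms.
renide: reached.
norol: reached.
orbol: reached.
Reached: renide, norol, and orbol — 3 of the 5.

3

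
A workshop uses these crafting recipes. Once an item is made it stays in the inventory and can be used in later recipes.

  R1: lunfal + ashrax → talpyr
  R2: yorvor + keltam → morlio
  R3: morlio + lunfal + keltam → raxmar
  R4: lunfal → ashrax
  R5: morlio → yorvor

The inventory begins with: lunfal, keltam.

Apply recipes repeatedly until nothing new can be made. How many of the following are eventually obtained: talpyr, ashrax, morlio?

lunfal → ashrax (R4).
lunfal + ashrax → talpyr (R1).
talpyr: reached.
ashrax: reached.
morlio would need yorvor and keltam (R2), but yorvor is never obtained.
Reached: talpyr and ashrax — 2 of the 3.

2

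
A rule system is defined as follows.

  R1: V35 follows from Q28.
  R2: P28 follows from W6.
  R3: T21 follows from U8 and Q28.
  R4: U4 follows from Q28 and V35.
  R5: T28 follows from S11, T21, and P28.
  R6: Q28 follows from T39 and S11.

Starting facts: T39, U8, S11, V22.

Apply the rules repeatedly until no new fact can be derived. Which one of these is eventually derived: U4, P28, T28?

U4

From T39 and S11, R6 gives Q28.
Q28 holds, so V35 follows (R1).
From Q28 and V35, R4 gives U4.
P28 would need W6 (R2), but W6 is never established. T28 would need S11, T21, and P28 (R5), but P28 is never established.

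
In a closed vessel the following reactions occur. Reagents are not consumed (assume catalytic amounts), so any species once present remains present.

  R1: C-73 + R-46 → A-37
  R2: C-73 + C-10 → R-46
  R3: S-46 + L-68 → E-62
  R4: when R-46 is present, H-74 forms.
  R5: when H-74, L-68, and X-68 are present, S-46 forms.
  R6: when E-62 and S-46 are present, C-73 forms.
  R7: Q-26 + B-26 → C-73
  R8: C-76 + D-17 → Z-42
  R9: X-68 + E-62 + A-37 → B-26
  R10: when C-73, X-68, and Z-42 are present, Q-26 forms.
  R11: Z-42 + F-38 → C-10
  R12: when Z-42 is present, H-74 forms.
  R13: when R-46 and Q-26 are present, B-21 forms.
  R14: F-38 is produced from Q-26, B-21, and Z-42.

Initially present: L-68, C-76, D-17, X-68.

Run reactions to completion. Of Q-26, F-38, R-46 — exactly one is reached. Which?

C-76 and D-17 present → Z-42 forms (R8).
Z-42 present → H-74 forms (R12).
H-74, L-68, and X-68 present → S-46 forms (R5).
S-46 and L-68 present → E-62 forms (R3).
E-62 and S-46 present → C-73 forms (R6).
C-73, X-68, and Z-42 present → Q-26 forms (R10).
R-46 would need C-73 and C-10 (R2), but C-10 never forms. F-38 would need Q-26, B-21, and Z-42 (R14), but B-21 never forms.

Q-26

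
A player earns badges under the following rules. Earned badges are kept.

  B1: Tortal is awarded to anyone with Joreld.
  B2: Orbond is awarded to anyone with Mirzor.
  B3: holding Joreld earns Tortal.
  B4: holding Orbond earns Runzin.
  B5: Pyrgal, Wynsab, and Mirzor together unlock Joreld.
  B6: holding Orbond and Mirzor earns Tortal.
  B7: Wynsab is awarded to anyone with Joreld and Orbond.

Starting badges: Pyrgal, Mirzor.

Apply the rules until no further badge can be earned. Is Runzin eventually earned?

With Mirzor, Orbond is earned (B2).
With Orbond, Runzin is earned (B4).

Yes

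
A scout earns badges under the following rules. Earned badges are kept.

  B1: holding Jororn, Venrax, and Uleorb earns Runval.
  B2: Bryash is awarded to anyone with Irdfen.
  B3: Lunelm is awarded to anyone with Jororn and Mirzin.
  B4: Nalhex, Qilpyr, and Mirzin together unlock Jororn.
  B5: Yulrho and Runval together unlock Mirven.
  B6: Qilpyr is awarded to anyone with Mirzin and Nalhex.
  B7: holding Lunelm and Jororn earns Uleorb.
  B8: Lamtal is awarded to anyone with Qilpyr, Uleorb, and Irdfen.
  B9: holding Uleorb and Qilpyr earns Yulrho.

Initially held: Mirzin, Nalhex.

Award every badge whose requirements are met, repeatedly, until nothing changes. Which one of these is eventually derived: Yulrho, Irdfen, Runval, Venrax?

Yulrho

With Mirzin and Nalhex, Qilpyr is earned (B6).
With Nalhex, Qilpyr, and Mirzin, Jororn is earned (B4).
With Jororn and Mirzin, Lunelm is earned (B3).
With Lunelm and Jororn, Uleorb is earned (B7).
With Uleorb and Qilpyr, Yulrho is earned (B9).
No rule produces Venrax, and it is not given. No rule produces Irdfen, and it is not given. Runval would need Jororn, Venrax, and Uleorb (B1), but Venrax is never earned.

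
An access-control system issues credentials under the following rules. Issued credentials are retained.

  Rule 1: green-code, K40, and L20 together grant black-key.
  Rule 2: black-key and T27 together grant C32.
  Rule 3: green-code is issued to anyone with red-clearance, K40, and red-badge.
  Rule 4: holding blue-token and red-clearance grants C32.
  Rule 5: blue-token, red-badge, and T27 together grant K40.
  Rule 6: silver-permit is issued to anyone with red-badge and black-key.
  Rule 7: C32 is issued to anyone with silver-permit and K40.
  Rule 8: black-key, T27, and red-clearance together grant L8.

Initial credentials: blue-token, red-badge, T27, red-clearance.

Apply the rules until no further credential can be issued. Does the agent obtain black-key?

No

black-key would need green-code, K40, and L20 (Rule 1), but L20 is never granted.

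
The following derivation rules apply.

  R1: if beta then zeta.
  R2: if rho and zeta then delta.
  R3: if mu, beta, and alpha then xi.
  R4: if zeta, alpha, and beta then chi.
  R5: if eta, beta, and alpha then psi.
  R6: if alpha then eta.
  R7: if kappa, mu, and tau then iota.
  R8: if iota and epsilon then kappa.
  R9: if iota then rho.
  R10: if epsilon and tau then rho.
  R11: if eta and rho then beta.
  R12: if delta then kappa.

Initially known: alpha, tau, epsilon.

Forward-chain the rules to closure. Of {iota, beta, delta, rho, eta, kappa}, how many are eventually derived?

From alpha, R6 gives eta.
From epsilon and tau, R10 gives rho.
eta and rho hold, so beta follows (R11).
beta holds, so zeta follows (R1).
rho and zeta hold, so delta follows (R2).
From delta, R12 gives kappa.
iota would need kappa, mu, and tau (R7), but mu is never established.
beta: reached.
delta: reached.
rho: reached.
eta: reached.
kappa: reached.
Reached: beta, delta, rho, eta, and kappa — 5 of the 6.

5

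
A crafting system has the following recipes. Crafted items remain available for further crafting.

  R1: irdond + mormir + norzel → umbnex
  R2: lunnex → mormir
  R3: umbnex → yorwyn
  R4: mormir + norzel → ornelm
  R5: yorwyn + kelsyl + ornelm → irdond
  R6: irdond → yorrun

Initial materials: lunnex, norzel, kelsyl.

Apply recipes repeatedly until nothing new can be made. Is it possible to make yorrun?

No

yorrun would need irdond (R6), but irdond is never obtained.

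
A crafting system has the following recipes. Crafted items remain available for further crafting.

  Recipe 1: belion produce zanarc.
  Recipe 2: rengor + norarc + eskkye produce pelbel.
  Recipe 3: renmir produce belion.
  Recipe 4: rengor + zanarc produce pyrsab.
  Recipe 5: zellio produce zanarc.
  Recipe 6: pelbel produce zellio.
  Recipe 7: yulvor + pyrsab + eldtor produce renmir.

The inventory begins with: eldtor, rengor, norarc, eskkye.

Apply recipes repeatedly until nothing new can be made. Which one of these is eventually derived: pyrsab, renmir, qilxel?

Using Recipe 2, rengor, norarc, and eskkye make pelbel.
pelbel → zellio (Recipe 6).
Using Recipe 5, zellio makes zanarc.
Using Recipe 4, rengor and zanarc make pyrsab.
renmir would need yulvor, pyrsab, and eldtor (Recipe 7), but yulvor is never obtained. No rule produces qilxel, and it is not given.

pyrsab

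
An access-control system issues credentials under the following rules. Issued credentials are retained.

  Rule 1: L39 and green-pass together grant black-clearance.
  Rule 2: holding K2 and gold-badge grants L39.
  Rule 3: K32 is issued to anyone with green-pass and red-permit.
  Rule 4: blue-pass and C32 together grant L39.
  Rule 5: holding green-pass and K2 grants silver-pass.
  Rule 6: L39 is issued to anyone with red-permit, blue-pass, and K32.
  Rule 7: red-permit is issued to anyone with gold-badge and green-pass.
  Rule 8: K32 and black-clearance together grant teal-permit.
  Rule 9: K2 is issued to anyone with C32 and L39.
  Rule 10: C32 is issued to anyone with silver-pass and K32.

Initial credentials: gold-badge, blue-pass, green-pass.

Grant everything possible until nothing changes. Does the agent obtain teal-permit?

Yes

Holding gold-badge and green-pass grants red-permit (Rule 7).
Holding green-pass and red-permit grants K32 (Rule 3).
Holding red-permit, blue-pass, and K32 grants L39 (Rule 6).
Holding L39 and green-pass grants black-clearance (Rule 1).
Holding K32 and black-clearance grants teal-permit (Rule 8).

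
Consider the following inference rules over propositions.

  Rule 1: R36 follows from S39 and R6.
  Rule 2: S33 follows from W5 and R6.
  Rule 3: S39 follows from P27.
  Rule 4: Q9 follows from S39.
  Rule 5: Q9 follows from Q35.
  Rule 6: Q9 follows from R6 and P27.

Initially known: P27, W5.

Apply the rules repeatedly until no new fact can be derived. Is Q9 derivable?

Yes

From P27, Rule 3 gives S39.
From S39, Rule 4 gives Q9.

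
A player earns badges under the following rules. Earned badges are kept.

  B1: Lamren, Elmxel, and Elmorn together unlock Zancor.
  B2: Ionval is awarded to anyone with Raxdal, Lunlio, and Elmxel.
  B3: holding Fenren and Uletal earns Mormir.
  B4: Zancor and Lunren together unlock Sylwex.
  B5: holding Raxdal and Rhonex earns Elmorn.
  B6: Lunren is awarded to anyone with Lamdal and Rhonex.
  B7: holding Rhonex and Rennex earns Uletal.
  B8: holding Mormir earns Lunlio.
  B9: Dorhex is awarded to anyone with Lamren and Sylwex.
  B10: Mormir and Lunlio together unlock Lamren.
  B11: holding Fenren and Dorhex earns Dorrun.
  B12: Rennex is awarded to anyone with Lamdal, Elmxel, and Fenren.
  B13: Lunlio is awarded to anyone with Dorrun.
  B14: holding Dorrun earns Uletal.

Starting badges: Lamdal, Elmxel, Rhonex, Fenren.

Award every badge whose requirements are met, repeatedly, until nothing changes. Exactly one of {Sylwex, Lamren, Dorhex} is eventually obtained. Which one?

With Lamdal, Elmxel, and Fenren, Rennex is earned (B12).
With Rhonex and Rennex, Uletal is earned (B7).
With Fenren and Uletal, Mormir is earned (B3).
With Mormir, Lunlio is earned (B8).
With Mormir and Lunlio, Lamren is earned (B10).
Sylwex would need Zancor and Lunren (B4), but Zancor is never earned. Dorhex would need Lamren and Sylwex (B9), but Sylwex is never earned.

Lamren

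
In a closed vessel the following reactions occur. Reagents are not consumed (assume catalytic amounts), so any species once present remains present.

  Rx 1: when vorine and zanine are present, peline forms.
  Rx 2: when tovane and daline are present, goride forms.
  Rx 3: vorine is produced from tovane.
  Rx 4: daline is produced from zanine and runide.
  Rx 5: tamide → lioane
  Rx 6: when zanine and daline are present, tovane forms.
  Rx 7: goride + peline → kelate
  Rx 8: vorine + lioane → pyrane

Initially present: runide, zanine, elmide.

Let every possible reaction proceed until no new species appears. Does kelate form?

zanine and runide present → daline forms (Rx 4).
zanine and daline present → tovane forms (Rx 6).
tovane present → vorine forms (Rx 3).
tovane and daline present → goride forms (Rx 2).
vorine and zanine present → peline forms (Rx 1).
goride and peline present → kelate forms (Rx 7).

Yes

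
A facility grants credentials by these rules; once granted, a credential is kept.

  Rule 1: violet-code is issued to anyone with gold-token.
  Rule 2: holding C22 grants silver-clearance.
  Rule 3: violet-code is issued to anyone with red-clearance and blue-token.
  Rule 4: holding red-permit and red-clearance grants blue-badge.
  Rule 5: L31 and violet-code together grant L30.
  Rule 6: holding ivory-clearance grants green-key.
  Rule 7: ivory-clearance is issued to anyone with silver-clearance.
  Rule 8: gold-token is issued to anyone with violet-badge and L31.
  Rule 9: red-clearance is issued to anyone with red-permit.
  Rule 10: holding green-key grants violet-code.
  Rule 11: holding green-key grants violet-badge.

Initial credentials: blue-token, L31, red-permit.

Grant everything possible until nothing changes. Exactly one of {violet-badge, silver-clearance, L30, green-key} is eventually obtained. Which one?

Holding red-permit grants red-clearance (Rule 9).
Holding red-clearance and blue-token grants violet-code (Rule 3).
Holding L31 and violet-code grants L30 (Rule 5).
silver-clearance would need C22 (Rule 2), but C22 is never granted. green-key would need ivory-clearance (Rule 6), but ivory-clearance is never granted. violet-badge would need green-key (Rule 11), but green-key is never granted.

L30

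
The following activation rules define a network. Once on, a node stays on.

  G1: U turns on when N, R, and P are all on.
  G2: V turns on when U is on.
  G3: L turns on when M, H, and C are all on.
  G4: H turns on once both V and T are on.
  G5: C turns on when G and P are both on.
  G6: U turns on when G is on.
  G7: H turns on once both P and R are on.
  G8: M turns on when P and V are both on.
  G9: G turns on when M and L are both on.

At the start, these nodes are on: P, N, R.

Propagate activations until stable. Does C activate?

C would need G and P (G5), but G never turns on.

No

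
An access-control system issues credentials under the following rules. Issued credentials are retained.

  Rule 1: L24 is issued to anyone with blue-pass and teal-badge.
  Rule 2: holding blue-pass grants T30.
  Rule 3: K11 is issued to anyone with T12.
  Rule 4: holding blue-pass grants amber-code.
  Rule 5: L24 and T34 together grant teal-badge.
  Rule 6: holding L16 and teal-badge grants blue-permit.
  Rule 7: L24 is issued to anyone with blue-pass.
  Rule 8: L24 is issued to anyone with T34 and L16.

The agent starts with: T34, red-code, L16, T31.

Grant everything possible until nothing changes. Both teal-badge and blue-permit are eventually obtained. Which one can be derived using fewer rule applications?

teal-badge: Holding T34 and L16 grants L24 (Rule 8). Holding L24 and T34 grants teal-badge (Rule 5). [2 rule applications]
blue-permit: Holding T34 and L16 grants L24 (Rule 8). Holding L24 and T34 grants teal-badge (Rule 5). Holding L16 and teal-badge grants blue-permit (Rule 6). [3 rule applications]
teal-badge needs fewer.

teal-badge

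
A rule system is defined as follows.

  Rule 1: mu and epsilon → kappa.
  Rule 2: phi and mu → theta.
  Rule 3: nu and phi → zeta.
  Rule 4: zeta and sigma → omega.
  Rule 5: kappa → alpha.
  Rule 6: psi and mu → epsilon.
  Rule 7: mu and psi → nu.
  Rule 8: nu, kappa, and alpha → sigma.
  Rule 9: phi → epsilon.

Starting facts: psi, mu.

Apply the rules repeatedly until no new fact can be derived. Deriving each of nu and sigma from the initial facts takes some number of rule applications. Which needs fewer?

nu: From mu and psi, Rule 7 gives nu. [1 rule application]
sigma: mu and psi hold, so nu follows (Rule 7). psi and mu hold, so epsilon follows (Rule 6). From mu and epsilon, Rule 1 gives kappa. From kappa, Rule 5 gives alpha. nu, kappa, and alpha hold, so sigma follows (Rule 8). [5 rule applications]
nu needs fewer.

nu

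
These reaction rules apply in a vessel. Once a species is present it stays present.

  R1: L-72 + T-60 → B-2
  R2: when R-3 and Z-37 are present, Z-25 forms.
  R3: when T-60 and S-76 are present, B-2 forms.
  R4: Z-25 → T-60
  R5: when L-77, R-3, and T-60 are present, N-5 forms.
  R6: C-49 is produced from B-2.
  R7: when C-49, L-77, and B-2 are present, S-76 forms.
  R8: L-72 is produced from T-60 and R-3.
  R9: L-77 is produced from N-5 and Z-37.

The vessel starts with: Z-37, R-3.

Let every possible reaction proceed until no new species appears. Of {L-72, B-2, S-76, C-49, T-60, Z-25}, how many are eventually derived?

R-3 and Z-37 present → Z-25 forms (R2).
Z-25 present → T-60 forms (R4).
T-60 and R-3 present → L-72 forms (R8).
L-72 and T-60 present → B-2 forms (R1).
B-2 present → C-49 forms (R6).
L-72: reached.
B-2: reached.
S-76 would need C-49, L-77, and B-2 (R7), but L-77 never forms.
C-49: reached.
T-60: reached.
Z-25: reached.
Reached: L-72, B-2, C-49, T-60, and Z-25 — 5 of the 6.

5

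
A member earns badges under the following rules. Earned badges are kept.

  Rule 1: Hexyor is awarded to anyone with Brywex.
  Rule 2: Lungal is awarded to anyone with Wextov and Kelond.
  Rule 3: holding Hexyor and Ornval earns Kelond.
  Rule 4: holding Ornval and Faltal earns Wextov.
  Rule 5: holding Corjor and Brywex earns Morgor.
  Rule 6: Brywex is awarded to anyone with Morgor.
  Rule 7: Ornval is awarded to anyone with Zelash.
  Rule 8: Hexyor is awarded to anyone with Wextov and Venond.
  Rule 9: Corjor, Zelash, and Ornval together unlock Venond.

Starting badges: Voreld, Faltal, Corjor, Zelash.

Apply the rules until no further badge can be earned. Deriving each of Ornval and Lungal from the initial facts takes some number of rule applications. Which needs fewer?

Ornval: With Zelash, Ornval is earned (Rule 7). [1 rule application]
Lungal: With Zelash, Ornval is earned (Rule 7). With Corjor, Zelash, and Ornval, Venond is earned (Rule 9). With Ornval and Faltal, Wextov is earned (Rule 4). With Wextov and Venond, Hexyor is earned (Rule 8). With Hexyor and Ornval, Kelond is earned (Rule 3). With Wextov and Kelond, Lungal is earned (Rule 2). [6 rule applications]
Ornval needs fewer.

Ornval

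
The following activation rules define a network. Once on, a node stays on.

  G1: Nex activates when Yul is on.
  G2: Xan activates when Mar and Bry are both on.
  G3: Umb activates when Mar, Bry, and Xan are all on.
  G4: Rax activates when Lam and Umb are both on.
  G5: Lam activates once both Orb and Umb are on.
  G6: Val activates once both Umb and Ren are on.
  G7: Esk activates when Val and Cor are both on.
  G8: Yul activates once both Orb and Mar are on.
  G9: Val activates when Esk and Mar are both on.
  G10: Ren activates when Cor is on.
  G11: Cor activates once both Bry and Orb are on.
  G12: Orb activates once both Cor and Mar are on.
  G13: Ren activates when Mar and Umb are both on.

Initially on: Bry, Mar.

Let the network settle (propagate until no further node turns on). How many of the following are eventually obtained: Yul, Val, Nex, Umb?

G2: Mar and Bry on → Xan on.
Mar, Bry, and Xan are on, so Umb activates (G3).
G13: Mar and Umb on → Ren on.
Umb and Ren are on, so Val activates (G6).
Yul would need Orb and Mar (G8), but Orb never turns on.
Val: reached.
Nex would need Yul (G1), but Yul never turns on.
Umb: reached.
Reached: Val and Umb — 2 of the 4.

2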